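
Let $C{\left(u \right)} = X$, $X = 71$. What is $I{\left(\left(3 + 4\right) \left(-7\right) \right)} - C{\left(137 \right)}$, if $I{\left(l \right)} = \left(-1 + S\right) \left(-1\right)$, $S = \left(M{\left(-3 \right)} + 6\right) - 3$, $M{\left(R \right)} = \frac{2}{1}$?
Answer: $-75$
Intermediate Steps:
$M{\left(R \right)} = 2$ ($M{\left(R \right)} = 2 \cdot 1 = 2$)
$C{\left(u \right)} = 71$
$S = 5$ ($S = \left(2 + 6\right) - 3 = 8 - 3 = 5$)
$I{\left(l \right)} = -4$ ($I{\left(l \right)} = \left(-1 + 5\right) \left(-1\right) = 4 \left(-1\right) = -4$)
$I{\left(\left(3 + 4\right) \left(-7\right) \right)} - C{\left(137 \right)} = -4 - 71 = -75$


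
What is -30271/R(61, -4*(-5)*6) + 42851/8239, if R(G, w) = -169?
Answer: 256644588/1392391 ≈ 184.32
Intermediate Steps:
-30271/R(61, -4*(-5)*6) + 42851/8239 = -30271/(-169) + 42851/8239 = -30271*(-1/169) + 42851*(1/8239) = 30271/169 + 42851/8239 = 256644588/1392391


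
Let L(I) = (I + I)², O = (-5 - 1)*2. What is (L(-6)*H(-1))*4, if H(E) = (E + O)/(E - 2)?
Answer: 2496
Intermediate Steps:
O = -12 (O = -6*2 = -12)
L(I) = 4*I² (L(I) = (2*I)² = 4*I²)
H(E) = (-12 + E)/(-2 + E) (H(E) = (E - 12)/(E - 2) = (-12 + E)/(-2 + E))
(L(-6)*H(-1))*4 = ((4*(-6)²)*((-12 - 1)/(-2 - 1)))*4 = ((4*36)*(-13/(-3)))*4 = (144*(-⅓*(-13)))*4 = (144*(13/3))*4 = 624*4 = 2496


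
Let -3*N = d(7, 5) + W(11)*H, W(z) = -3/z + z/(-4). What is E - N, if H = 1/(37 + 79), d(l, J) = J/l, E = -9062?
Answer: -971276819/107184 ≈ -9061.8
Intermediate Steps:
W(z) = -3/z - z/4 (W(z) = -3/z + z*(-¼) = -3/z - z/4)
H = 1/116 ≈ 0.0086207
N = -24589/107184 (N = -(5/7 + (-3/11 - ¼*11)*(1/116))/3 = -(5*(⅐) + (-3*1/11 - 11/4)*(1/116))/3 = -(5/7 + (-3/11 - 11/4)*(1/116))/3 = -(5/7 - 133/44*1/116)/3 = -(5/7 - 133/5104)/3 = -⅓*24589/35728 = -24589/107184 ≈ -0.22941)
E - N = -9062 - 1*(-24589/107184) = -9062 + 24589/107184 = -971276819/107184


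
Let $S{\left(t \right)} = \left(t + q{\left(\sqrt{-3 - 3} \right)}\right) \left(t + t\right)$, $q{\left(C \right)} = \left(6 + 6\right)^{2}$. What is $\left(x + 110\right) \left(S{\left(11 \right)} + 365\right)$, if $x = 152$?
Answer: $989050$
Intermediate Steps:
$q{\left(C \right)} = 144$ ($q{\left(C \right)} = 12^{2} = 144$)
$S{\left(t \right)} = 2 t \left(144 + t\right)$ ($S{\left(t \right)} = \left(t + 144\right) \left(t + t\right) = \left(144 + t\right) 2 t = 2 t \left(144 + t\right)$)
$\left(x + 110\right) \left(S{\left(11 \right)} + 365\right) = \left(152 + 110\right) \left(2 \cdot 11 \left(144 + 11\right) + 365\right) = 262 \left(2 \cdot 11 \cdot 155 + 365\right) = 262 \left(3410 + 365\right) = 262 \cdot 3775 = 989050$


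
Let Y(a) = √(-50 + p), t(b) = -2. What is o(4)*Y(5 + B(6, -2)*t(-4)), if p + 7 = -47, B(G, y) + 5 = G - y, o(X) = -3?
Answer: -6*I*√26 ≈ -30.594*I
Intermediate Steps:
B(G, y) = -5 + G - y (B(G, y) = -5 + (G - y) = -5 + G - y)
p = -54 (p = -7 - 47 = -54)
Y(a) = 2*I*√26 (Y(a) = √(-50 - 54) = √(-104) = 2*I*√26)
o(4)*Y(5 + B(6, -2)*t(-4)) = -6*I*√26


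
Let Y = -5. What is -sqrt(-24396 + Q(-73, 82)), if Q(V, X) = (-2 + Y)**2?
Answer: -I*sqrt(24347) ≈ -156.04*I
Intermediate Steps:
Q(V, X) = 49 (Q(V, X) = (-2 - 5)**2 = (-7)**2 = 49)
-sqrt(-24396 + Q(-73, 82)) = -sqrt(-24396 + 49) = -sqrt(-24347) = -I*sqrt(24347)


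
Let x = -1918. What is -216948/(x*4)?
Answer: 54237/1918 ≈ 28.278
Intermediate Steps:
-216948/(x*4) = -216948/((-1918*4)) = -216948/(-7672) = -216948*(-1)/7672 = -1*(-54237/1918) = 54237/1918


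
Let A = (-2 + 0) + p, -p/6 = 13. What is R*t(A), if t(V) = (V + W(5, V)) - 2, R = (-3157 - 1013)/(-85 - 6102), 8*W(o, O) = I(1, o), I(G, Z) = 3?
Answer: -1361505/24748 ≈ -55.015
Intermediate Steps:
W(o, O) = 3/8 (W(o, O) = (⅛)*3 = 3/8)
p = -78 (p = -6*13 = -78)
A = -80 (A = (-2 + 0) - 78 = -2 - 78 = -80)
R = 4170/6187 (R = -4170/(-6187) = -4170*(-1/6187) = 4170/6187 ≈ 0.67399)
t(V) = -13/8 + V (t(V) = (V + 3/8) - 2 = (3/8 + V) - 2 = -13/8 + V)
R*t(A) = 4170*(-13/8 - 80)/6187 = (4170/6187)*(-653/8) = -1361505/24748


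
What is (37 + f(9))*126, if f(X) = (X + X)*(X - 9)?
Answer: 4662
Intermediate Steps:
f(X) = 2*X*(-9 + X) (f(X) = (2*X)*(-9 + X) = 2*X*(-9 + X))
(37 + f(9))*126 = (37 + 2*9*(-9 + 9))*126 = (37 + 2*9*0)*126 = (37 + 0)*126 = 37*126 = 4662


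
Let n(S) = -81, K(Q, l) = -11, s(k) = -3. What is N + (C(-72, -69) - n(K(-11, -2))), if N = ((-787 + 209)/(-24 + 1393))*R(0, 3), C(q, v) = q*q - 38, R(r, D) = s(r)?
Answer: 7157497/1369 ≈ 5228.3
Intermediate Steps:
R(r, D) = -3
C(q, v) = -38 + q² (C(q, v) = q² - 38 = -38 + q²)
N = 1734/1369 (N = ((-787 + 209)/(-24 + 1393))*(-3) = -578/1369*(-3) = 1734/1369 ≈ 1.2666)
N + (C(-72, -69) - n(K(-11, -2))) = 1734/1369 + ((-38 + (-72)²) - 1*(-81)) = 1734/1369 + ((-38 + 5184) + 81) = 1734/1369 + (5146 + 81) = 1734/1369 + 5227 = 7157497/1369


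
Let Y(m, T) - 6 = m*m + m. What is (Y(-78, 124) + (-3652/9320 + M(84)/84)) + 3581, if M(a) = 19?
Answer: 938754769/97860 ≈ 9592.8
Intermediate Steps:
Y(m, T) = 6 + m + m² (Y(m, T) = 6 + (m*m + m) = 6 + (m² + m) = 6 + (m + m²) = 6 + m + m²)
(Y(-78, 124) + (-3652/9320 + M(84)/84)) + 3581 = ((6 - 78 + (-78)²) + (-3652/9320 + 19/84)) + 3581 = ((6 - 78 + 6084) + (-3652*1/9320 + 19*(1/84))) + 3581 = (6012 + (-913/2330 + 19/84)) + 3581 = (6012 - 16211/97860) + 3581 = 588318109/97860 + 3581 = 938754769/97860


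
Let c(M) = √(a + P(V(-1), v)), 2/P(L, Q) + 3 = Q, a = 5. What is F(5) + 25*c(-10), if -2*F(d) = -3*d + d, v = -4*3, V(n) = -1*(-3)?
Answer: 5 + 5*√1095/3 ≈ 60.151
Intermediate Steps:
V(n) = 3
v = -12
P(L, Q) = 2/(-3 + Q)
F(d) = d (F(d) = -(-3*d + d)/2 = -(-1)*d = d)
c(M) = √1095/15 (c(M) = √(5 + 2/(-3 - 12)) = √(5 + 2/(-15)) = √(5 + 2*(-1/15)) = √(5 - 2/15) = √(73/15) = √1095/15)
F(5) + 25*c(-10) = 5 + 25*(√1095/15) = 5 + 5*√1095/3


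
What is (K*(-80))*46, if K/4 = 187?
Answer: -2752640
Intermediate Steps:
K = 748 (K = 4*187 = 748)
(K*(-80))*46 = (748*(-80))*46 = -59840*46 = -2752640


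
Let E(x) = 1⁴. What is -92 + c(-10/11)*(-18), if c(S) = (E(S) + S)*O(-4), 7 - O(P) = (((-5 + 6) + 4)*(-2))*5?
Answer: -2038/11 ≈ -185.27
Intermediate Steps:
E(x) = 1
O(P) = 57 (O(P) = 7 - ((-5 + 6) + 4)*(-2)*5 = 7 - (1 + 4)*(-2)*5 = 7 - 5*(-2)*5 = 7 - (-10)*5 = 7 - 1*(-50) = 7 + 50 = 57)
c(S) = 57 + 57*S (c(S) = (1 + S)*57 = 57 + 57*S)
-92 + c(-10/11)*(-18) = -92 + (57 + 57*(-10/11))*(-18) = -92 + (57 - 570/11)*(-18) = -92 + (57/11)*(-18) = -92 - 1026/11 = -2038/11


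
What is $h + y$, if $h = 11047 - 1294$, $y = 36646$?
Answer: $46399$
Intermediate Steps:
$h = 9753$
$h + y = 9753 + 36646 = 46399$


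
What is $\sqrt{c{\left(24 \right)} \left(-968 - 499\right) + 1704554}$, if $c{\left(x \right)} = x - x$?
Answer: $\sqrt{1704554} \approx 1305.6$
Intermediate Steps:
$c{\left(x \right)} = 0$
$\sqrt{c{\left(24 \right)} \left(-968 - 499\right) + 1704554} = \sqrt{0 \left(-968 - 499\right) + 1704554} = \sqrt{0 \left(-1467\right) + 1704554} = \sqrt{0 + 1704554} = \sqrt{1704554}$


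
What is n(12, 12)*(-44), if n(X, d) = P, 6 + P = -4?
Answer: 440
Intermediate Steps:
P = -10 (P = -6 - 4 = -10)
n(X, d) = -10
n(12, 12)*(-44) = -10*(-44) = 440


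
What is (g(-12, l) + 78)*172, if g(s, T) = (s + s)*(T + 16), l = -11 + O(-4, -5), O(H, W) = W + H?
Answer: 29928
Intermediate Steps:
O(H, W) = H + W
l = -20 (l = -11 + (-4 - 5) = -11 - 9 = -20)
g(s, T) = 2*s*(16 + T) (g(s, T) = (2*s)*(16 + T) = 2*s*(16 + T))
(g(-12, l) + 78)*172 = (2*(-12)*(16 - 20) + 78)*172 = (2*(-12)*(-4) + 78)*172 = (96 + 78)*172 = 174*172 = 29928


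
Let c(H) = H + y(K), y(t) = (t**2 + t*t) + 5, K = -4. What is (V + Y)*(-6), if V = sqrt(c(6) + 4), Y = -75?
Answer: 450 - 6*sqrt(47) ≈ 408.87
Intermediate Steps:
y(t) = 5 + 2*t**2 (y(t) = (t**2 + t**2) + 5 = 2*t**2 + 5 = 5 + 2*t**2)
c(H) = 37 + H (c(H) = H + (5 + 2*(-4)**2) = H + (5 + 2*16) = H + (5 + 32) = H + 37 = 37 + H)
V = sqrt(47) (V = sqrt((37 + 6) + 4) = sqrt(43 + 4) = sqrt(47) ≈ 6.8557)
(V + Y)*(-6) = (sqrt(47) - 75)*(-6) = (-75 + sqrt(47))*(-6) = 450 - 6*sqrt(47)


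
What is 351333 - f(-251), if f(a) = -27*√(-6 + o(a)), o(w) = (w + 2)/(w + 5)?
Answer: 351333 + 27*I*√33538/82 ≈ 3.5133e+5 + 60.3*I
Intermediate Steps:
o(w) = (2 + w)/(5 + w)
f(a) = -27*√(-6 + (2 + a)/(5 + a))
351333 - f(-251) = 351333 - (-27)*√(-(28 + 5*(-251))/(5 - 251)) = 351333 - (-27)*√(-1*(28 - 1255)/(-246)) = 351333 - (-27)*√(-1*(-1/246)*(-1227)) = 351333 - (-27)*√(-409/82) = 351333 - (-27)*I*√33538/82 = 351333 + 27*I*√33538/82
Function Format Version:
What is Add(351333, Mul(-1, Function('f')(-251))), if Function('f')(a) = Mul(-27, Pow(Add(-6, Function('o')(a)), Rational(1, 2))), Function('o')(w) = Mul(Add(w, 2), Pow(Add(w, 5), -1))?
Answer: Add(351333, Mul(Rational(27, 82), I, Pow(33538, Rational(1, 2)))) ≈ Add(3.5133e+5, Mul(60.300, I))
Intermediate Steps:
Function('o')(w) = Mul(Pow(Add(5, w), -1), Add(2, w)) (Function('o')(w) = Mul(Add(2, w), Pow(Add(5, w), -1)) = Mul(Pow(Add(5, w), -1), Add(2, w)))
Function('f')(a) = Mul(-27, Pow(Add(-6, Mul(Pow(Add(5, a), -1), Add(2, a))), Rational(1, 2)))
Add(351333, Mul(-1, Function('f')(-251))) = Add(351333, Mul(-1, Mul(-27, Pow(Mul(-1, Pow(Add(5, -251), -1), Add(28, Mul(5, -251))), Rational(1, 2))))) = Add(351333, Mul(-1, Mul(-27, Pow(Mul(-1, Pow(-246, -1), Add(28, -1255)), Rational(1, 2))))) = Add(351333, Mul(-1, Mul(-27, Pow(Mul(-1, Rational(-1, 246), -1227), Rational(1, 2))))) = Add(351333, Mul(-1, Mul(-27, Pow(Rational(-409, 82), Rational(1, 2))))) = Add(351333, Mul(-1, Mul(-27, Mul(Rational(1, 82), I, Pow(33538, Rational(1, 2)))))) = Add(351333, Mul(-1, Mul(Rational(-27, 82), I, Pow(33538, Rational(1, 2))))) = Add(351333, Mul(Rational(27, 82), I, Pow(33538, Rational(1, 2))))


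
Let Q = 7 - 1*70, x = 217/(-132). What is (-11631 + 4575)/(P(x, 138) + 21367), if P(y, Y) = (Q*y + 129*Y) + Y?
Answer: -310464/1734065 ≈ -0.17904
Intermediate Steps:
x = -217/132 (x = 217*(-1/132) = -217/132 ≈ -1.6439)
Q = -63 (Q = 7 - 70 = -63)
P(y, Y) = -63*y + 130*Y (P(y, Y) = (-63*y + 129*Y) + Y = -63*y + 130*Y)
(-11631 + 4575)/(P(x, 138) + 21367) = (-11631 + 4575)/((-63*(-217/132) + 130*138) + 21367) = -7056/((4557/44 + 17940) + 21367) = -7056/(793917/44 + 21367) = -7056/1734065/44 = -7056*44/1734065 = -310464/1734065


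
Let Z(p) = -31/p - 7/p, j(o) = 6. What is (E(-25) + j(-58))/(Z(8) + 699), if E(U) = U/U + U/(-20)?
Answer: 33/2777 ≈ 0.011883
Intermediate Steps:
E(U) = 1 - U/20 (E(U) = 1 + U*(-1/20) = 1 - U/20)
Z(p) = -38/p
(E(-25) + j(-58))/(Z(8) + 699) = ((1 - 1/20*(-25)) + 6)/(-38/8 + 699) = ((1 + 5/4) + 6)/(-38*⅛ + 699) = (9/4 + 6)/(-19/4 + 699) = 33/(4*(2777/4)) = (33/4)*(4/2777) = 33/2777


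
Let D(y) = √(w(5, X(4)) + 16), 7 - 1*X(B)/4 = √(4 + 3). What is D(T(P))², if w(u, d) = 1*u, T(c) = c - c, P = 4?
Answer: 21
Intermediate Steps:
T(c) = 0
X(B) = 28 - 4*√7 (X(B) = 28 - 4*√(4 + 3) = 28 - 4*√7)
w(u, d) = u
D(y) = √21 (D(y) = √(5 + 16) = √21)
D(T(P))² = (√21)² = 21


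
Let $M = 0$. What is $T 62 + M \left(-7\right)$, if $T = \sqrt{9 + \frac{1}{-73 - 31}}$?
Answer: $\frac{31 \sqrt{24310}}{26} \approx 185.9$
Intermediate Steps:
$T = \frac{\sqrt{24310}}{52}$ ($T = \sqrt{9 + \frac{1}{-104}} = \sqrt{9 - \frac{1}{104}} = \sqrt{\frac{935}{104}} = \frac{\sqrt{24310}}{52} \approx 2.9984$)
$T 62 + M \left(-7\right) = \frac{\sqrt{24310}}{52} \cdot 62 + 0 \left(-7\right) = \frac{31 \sqrt{24310}}{26} + 0 = \frac{31 \sqrt{24310}}{26}$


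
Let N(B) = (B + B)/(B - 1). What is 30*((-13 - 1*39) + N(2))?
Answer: -1440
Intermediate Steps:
N(B) = 2*B/(-1 + B) (N(B) = (2*B)/(-1 + B) = 2*B/(-1 + B))
30*((-13 - 1*39) + N(2)) = 30*((-13 - 1*39) + 2*2/(-1 + 2)) = 30*((-13 - 39) + 2*2/1) = 30*(-52 + 2*2*1) = 30*(-52 + 4) = 30*(-48) = -1440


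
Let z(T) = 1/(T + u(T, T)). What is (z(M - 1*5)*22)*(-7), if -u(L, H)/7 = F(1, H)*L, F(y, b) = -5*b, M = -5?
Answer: -77/1745 ≈ -0.044126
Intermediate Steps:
u(L, H) = 35*H*L (u(L, H) = -7*(-5*H)*L = -(-35)*H*L = 35*H*L)
z(T) = 1/(T + 35*T²) (z(T) = 1/(T + 35*T*T) = 1/(T + 35*T²))
(z(M - 1*5)*22)*(-7) = ((1/((-5 - 1*5)*(1 + 35*(-5 - 1*5))))*22)*(-7) = ((1/((-5 - 5)*(1 + 35*(-5 - 5))))*22)*(-7) = ((1/((-10)*(1 + 35*(-10))))*22)*(-7) = (-1/(10*(1 - 350))*22)*(-7) = (-⅒/(-349)*22)*(-7) = (-⅒*(-1/349)*22)*(-7) = ((1/3490)*22)*(-7) = (11/1745)*(-7) = -77/1745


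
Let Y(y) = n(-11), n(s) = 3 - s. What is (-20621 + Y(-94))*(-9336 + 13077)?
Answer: -77090787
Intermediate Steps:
Y(y) = 14 (Y(y) = 3 - 1*(-11) = 3 + 11 = 14)
(-20621 + Y(-94))*(-9336 + 13077) = (-20621 + 14)*(-9336 + 13077) = -20607*3741 = -77090787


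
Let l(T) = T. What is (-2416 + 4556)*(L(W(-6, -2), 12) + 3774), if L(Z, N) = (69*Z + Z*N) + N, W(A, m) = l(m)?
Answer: 7755360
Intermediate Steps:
W(A, m) = m
L(Z, N) = N + 69*Z + N*Z (L(Z, N) = (69*Z + N*Z) + N = N + 69*Z + N*Z)
(-2416 + 4556)*(L(W(-6, -2), 12) + 3774) = (-2416 + 4556)*((12 + 69*(-2) + 12*(-2)) + 3774) = 2140*((12 - 138 - 24) + 3774) = 2140*(-150 + 3774) = 2140*3624 = 7755360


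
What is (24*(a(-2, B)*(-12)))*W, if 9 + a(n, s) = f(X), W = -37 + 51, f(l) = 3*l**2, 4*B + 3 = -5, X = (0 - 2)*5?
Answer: -1173312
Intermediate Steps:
X = -10 (X = -2*5 = -10)
B = -2 (B = -3/4 + (1/4)*(-5) = -3/4 - 5/4 = -2)
W = 14
a(n, s) = 291 (a(n, s) = -9 + 3*(-10)**2 = -9 + 3*100 = -9 + 300 = 291)
(24*(a(-2, B)*(-12)))*W = (24*(291*(-12)))*14 = (24*(-3492))*14 = -83808*14 = -1173312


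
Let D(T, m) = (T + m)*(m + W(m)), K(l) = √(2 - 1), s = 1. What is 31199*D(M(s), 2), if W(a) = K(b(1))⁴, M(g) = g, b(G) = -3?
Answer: 280791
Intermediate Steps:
K(l) = 1 (K(l) = √1 = 1)
W(a) = 1 (W(a) = 1⁴ = 1)
D(T, m) = (1 + m)*(T + m) (D(T, m) = (T + m)*(m + 1) = (T + m)*(1 + m) = (1 + m)*(T + m))
31199*D(M(s), 2) = 31199*(1 + 2 + 2² + 1*2) = 31199*(1 + 2 + 4 + 2) = 31199*9 = 280791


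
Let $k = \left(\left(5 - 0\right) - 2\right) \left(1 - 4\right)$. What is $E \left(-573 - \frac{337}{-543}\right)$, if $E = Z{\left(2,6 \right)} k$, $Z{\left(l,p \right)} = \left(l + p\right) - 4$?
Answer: $\frac{3729624}{181} \approx 20606.0$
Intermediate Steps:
$Z{\left(l,p \right)} = -4 + l + p$
$k = -9$ ($k = \left(\left(5 + 0\right) - 2\right) \left(-3\right) = \left(5 - 2\right) \left(-3\right) = 3 \left(-3\right) = -9$)
$E = -36$ ($E = \left(-4 + 2 + 6\right) \left(-9\right) = 4 \left(-9\right) = -36$)
$E \left(-573 - \frac{337}{-543}\right) = - 36 \left(-573 - \frac{337}{-543}\right) = - 36 \left(-573 - 337 \left(- \frac{1}{543}\right)\right) = - 36 \left(-573 - - \frac{337}{543}\right) = - 36 \left(-573 + \frac{337}{543}\right) = \left(-36\right) \left(- \frac{310802}{543}\right) = \frac{3729624}{181}$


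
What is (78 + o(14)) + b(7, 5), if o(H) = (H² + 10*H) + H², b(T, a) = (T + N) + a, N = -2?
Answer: 620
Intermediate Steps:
b(T, a) = -2 + T + a (b(T, a) = (T - 2) + a = (-2 + T) + a = -2 + T + a)
o(H) = 2*H² + 10*H
(78 + o(14)) + b(7, 5) = (78 + 2*14*(5 + 14)) + (-2 + 7 + 5) = (78 + 2*14*19) + 10 = (78 + 532) + 10 = 610 + 10 = 620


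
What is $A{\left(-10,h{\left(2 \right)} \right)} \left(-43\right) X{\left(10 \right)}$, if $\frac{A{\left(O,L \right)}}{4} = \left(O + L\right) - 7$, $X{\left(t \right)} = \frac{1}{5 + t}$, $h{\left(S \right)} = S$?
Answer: $172$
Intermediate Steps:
$A{\left(O,L \right)} = -28 + 4 L + 4 O$ ($A{\left(O,L \right)} = 4 \left(\left(O + L\right) - 7\right) = 4 \left(\left(L + O\right) - 7\right) = 4 \left(-7 + L + O\right) = -28 + 4 L + 4 O$)
$A{\left(-10,h{\left(2 \right)} \right)} \left(-43\right) X{\left(10 \right)} = \frac{\left(-28 + 4 \cdot 2 + 4 \left(-10\right)\right) \left(-43\right)}{5 + 10} = \frac{\left(-28 + 8 - 40\right) \left(-43\right)}{15} = \left(-60\right) \left(-43\right) \frac{1}{15} = 2580 \cdot \frac{1}{15} = 172$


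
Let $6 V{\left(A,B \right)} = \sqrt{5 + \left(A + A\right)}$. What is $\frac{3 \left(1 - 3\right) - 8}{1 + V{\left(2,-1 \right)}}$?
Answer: $- \frac{28}{3} \approx -9.3333$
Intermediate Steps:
$V{\left(A,B \right)} = \frac{\sqrt{5 + 2 A}}{6}$ ($V{\left(A,B \right)} = \frac{\sqrt{5 + \left(A + A\right)}}{6} = \frac{\sqrt{5 + 2 A}}{6}$)
$\frac{3 \left(1 - 3\right) - 8}{1 + V{\left(2,-1 \right)}} = \frac{3 \left(1 - 3\right) - 8}{1 + \frac{\sqrt{5 + 2 \cdot 2}}{6}} = \frac{3 \left(-2\right) - 8}{1 + \frac{\sqrt{5 + 4}}{6}} = \frac{-6 - 8}{1 + \frac{\sqrt{9}}{6}} = - \frac{14}{1 + \frac{1}{6} \cdot 3} = - \frac{14}{1 + \frac{1}{2}} = - \frac{14}{\frac{3}{2}} = \left(-14\right) \frac{2}{3} = - \frac{28}{3}$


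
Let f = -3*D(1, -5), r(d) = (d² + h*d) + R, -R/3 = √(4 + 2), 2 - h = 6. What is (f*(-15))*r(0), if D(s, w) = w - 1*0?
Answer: 675*√6 ≈ 1653.4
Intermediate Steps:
h = -4 (h = 2 - 1*6 = 2 - 6 = -4)
R = -3*√6 (R = -3*√(4 + 2) = -3*√6 ≈ -7.3485)
r(d) = d² - 4*d - 3*√6 (r(d) = (d² - 4*d) - 3*√6 = d² - 4*d - 3*√6)
D(s, w) = w (D(s, w) = w + 0 = w)
f = 15 (f = -3*(-5) = 15)
(f*(-15))*r(0) = (15*(-15))*(0² - 4*0 - 3*√6) = -225*(0 + 0 - 3*√6) = -(-675)*√6 = 675*√6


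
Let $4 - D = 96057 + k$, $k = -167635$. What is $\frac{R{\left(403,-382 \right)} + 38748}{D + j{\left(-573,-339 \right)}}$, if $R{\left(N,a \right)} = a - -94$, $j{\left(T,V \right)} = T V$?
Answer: $\frac{38460}{265829} \approx 0.14468$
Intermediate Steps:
$R{\left(N,a \right)} = 94 + a$ ($R{\left(N,a \right)} = a + 94 = 94 + a$)
$D = 71582$ ($D = 4 - \left(96057 - 167635\right) = 4 - -71578 = 4 + 71578 = 71582$)
$\frac{R{\left(403,-382 \right)} + 38748}{D + j{\left(-573,-339 \right)}} = \frac{\left(94 - 382\right) + 38748}{71582 - -194247} = \frac{-288 + 38748}{71582 + 194247} = \frac{38460}{265829}$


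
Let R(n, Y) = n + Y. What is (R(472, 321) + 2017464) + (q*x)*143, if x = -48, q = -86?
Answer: 2608561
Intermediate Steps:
R(n, Y) = Y + n
(R(472, 321) + 2017464) + (q*x)*143 = ((321 + 472) + 2017464) - 86*(-48)*143 = (793 + 2017464) + 4128*143 = 2018257 + 590304 = 2608561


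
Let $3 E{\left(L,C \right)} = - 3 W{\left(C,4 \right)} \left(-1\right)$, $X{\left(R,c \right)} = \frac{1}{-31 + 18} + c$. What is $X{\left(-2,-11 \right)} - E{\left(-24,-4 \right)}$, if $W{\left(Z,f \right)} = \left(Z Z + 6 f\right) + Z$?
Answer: $- \frac{612}{13} \approx -47.077$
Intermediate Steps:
$X{\left(R,c \right)} = - \frac{1}{13} + c$ ($X{\left(R,c \right)} = \frac{1}{-13} + c = - \frac{1}{13} + c$)
$W{\left(Z,f \right)} = Z + Z^{2} + 6 f$ ($W{\left(Z,f \right)} = \left(Z^{2} + 6 f\right) + Z = Z + Z^{2} + 6 f$)
$E{\left(L,C \right)} = 24 + C + C^{2}$ ($E{\left(L,C \right)} = \frac{- 3 \left(C + C^{2} + 6 \cdot 4\right) \left(-1\right)}{3} = \frac{- 3 \left(C + C^{2} + 24\right) \left(-1\right)}{3} = \frac{- 3 \left(24 + C + C^{2}\right) \left(-1\right)}{3} = \frac{\left(-72 - 3 C - 3 C^{2}\right) \left(-1\right)}{3} = \frac{72 + 3 C + 3 C^{2}}{3} = 24 + C + C^{2}$)
$X{\left(-2,-11 \right)} - E{\left(-24,-4 \right)} = \left(- \frac{1}{13} - 11\right) - \left(24 - 4 + \left(-4\right)^{2}\right) = - \frac{144}{13} - \left(24 - 4 + 16\right) = - \frac{144}{13} - 36 = - \frac{612}{13}$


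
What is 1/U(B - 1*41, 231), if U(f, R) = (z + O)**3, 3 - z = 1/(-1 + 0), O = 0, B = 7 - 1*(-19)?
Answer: 1/64 ≈ 0.015625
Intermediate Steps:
B = 26 (B = 7 + 19 = 26)
z = 4 (z = 3 - 1/(-1 + 0) = 3 - 1/(-1) = 3 - 1*(-1) = 3 + 1 = 4)
U(f, R) = 64 (U(f, R) = (4 + 0)**3 = 4**3 = 64)
1/U(B - 1*41, 231) = 1/64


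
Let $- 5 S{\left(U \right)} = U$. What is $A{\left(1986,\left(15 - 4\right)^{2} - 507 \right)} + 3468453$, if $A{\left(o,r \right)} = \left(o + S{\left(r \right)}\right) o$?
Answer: $\frac{37829841}{5} \approx 7.566 \cdot 10^{6}$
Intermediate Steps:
$S{\left(U \right)} = - \frac{U}{5}$
$A{\left(o,r \right)} = o \left(o - \frac{r}{5}\right)$ ($A{\left(o,r \right)} = \left(o - \frac{r}{5}\right) o = o \left(o - \frac{r}{5}\right)$)
$A{\left(1986,\left(15 - 4\right)^{2} - 507 \right)} + 3468453 = \frac{1}{5} \cdot 1986 \left(- (\left(15 - 4\right)^{2} - 507) + 5 \cdot 1986\right) + 3468453 = \frac{1}{5} \cdot 1986 \left(- (11^{2} - 507) + 9930\right) + 3468453 = \frac{1}{5} \cdot 1986 \left(- (121 - 507) + 9930\right) + 3468453 = \frac{1}{5} \cdot 1986 \left(\left(-1\right) \left(-386\right) + 9930\right) + 3468453 = \frac{1}{5} \cdot 1986 \left(386 + 9930\right) + 3468453 = \frac{1}{5} \cdot 1986 \cdot 10316 + 3468453 = \frac{20487576}{5} + 3468453 = \frac{37829841}{5}$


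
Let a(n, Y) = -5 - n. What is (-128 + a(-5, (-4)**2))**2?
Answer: 16384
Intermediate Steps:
(-128 + a(-5, (-4)**2))**2 = (-128 + (-5 - 1*(-5)))**2 = (-128 + (-5 + 5))**2 = (-128 + 0)**2 = (-128)**2 = 16384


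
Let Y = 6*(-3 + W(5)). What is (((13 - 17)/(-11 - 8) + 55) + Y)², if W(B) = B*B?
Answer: 12652249/361 ≈ 35048.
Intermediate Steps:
W(B) = B²
Y = 132 (Y = 6*(-3 + 5²) = 6*(-3 + 25) = 6*22 = 132)
(((13 - 17)/(-11 - 8) + 55) + Y)² = (((13 - 17)/(-11 - 8) + 55) + 132)² = ((-4/(-19) + 55) + 132)² = ((-4*(-1/19) + 55) + 132)² = ((4/19 + 55) + 132)² = (1049/19 + 132)² = (3557/19)² = 12652249/361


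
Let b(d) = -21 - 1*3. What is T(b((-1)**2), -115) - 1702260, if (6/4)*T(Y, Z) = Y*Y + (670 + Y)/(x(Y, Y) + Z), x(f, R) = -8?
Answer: -627993536/369 ≈ -1.7019e+6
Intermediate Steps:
b(d) = -24 (b(d) = -21 - 3 = -24)
T(Y, Z) = 2*Y**2/3 + 2*(670 + Y)/(3*(-8 + Z)) (T(Y, Z) = 2*(Y*Y + (670 + Y)/(-8 + Z))/3 = 2*(Y**2 + (670 + Y)/(-8 + Z))/3 = 2*Y**2/3 + 2*(670 + Y)/(3*(-8 + Z)))
T(b((-1)**2), -115) - 1702260 = 2*(670 - 24 - 8*(-24)**2 - 115*(-24)**2)/(3*(-8 - 115)) - 1702260 = (2/3)*(670 - 24 - 8*576 - 115*576)/(-123) - 1702260 = (2/3)*(-1/123)*(670 - 24 - 4608 - 66240) - 1702260 = (2/3)*(-1/123)*(-70202) - 1702260 = 140404/369 - 1702260 = -627993536/369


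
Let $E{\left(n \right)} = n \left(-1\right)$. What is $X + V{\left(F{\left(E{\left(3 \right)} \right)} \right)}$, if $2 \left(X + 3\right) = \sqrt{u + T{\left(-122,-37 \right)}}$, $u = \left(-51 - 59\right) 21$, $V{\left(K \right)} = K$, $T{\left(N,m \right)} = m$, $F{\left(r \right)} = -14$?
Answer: $-17 + \frac{i \sqrt{2347}}{2} \approx -17.0 + 24.223 i$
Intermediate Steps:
$E{\left(n \right)} = - n$
$u = -2310$ ($u = \left(-110\right) 21 = -2310$)
$X = -3 + \frac{i \sqrt{2347}}{2}$ ($X = -3 + \frac{\sqrt{-2310 - 37}}{2} = -3 + \frac{\sqrt{-2347}}{2} = -3 + \frac{i \sqrt{2347}}{2} \approx -3.0 + 24.223 i$)
$X + V{\left(F{\left(E{\left(3 \right)} \right)} \right)} = \left(-3 + \frac{i \sqrt{2347}}{2}\right) - 14 = -17 + \frac{i \sqrt{2347}}{2}$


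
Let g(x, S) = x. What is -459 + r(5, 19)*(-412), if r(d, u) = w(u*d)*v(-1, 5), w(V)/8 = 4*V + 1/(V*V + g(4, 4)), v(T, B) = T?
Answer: 11304500905/9029 ≈ 1.2520e+6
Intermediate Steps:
w(V) = 8/(4 + V²) + 32*V (w(V) = 8*(4*V + 1/(V*V + 4)) = 8*(4*V + 1/(V² + 4)) = 8*(4*V + 1/(4 + V²)) = 8*(1/(4 + V²) + 4*V) = 8/(4 + V²) + 32*V)
r(d, u) = -8*(1 + 4*d³*u³ + 16*d*u)/(4 + d²*u²) (r(d, u) = (8*(1 + 4*(u*d)³ + 16*(u*d))/(4 + (u*d)²))*(-1) = (8*(1 + 4*(d*u)³ + 16*(d*u))/(4 + (d*u)²))*(-1) = (8*(1 + 4*(d³*u³) + 16*d*u)/(4 + d²*u²))*(-1) = (8*(1 + 4*d³*u³ + 16*d*u)/(4 + d²*u²))*(-1) = -8*(1 + 4*d³*u³ + 16*d*u)/(4 + d²*u²))
-459 + r(5, 19)*(-412) = -459 + (8*(-1 - 16*5*19 - 4*5³*19³)/(4 + 5²*19²))*(-412) = -459 + (8*(-1 - 1520 - 4*125*6859)/(4 + 25*361))*(-412) = -459 + (8*(-1 - 1520 - 3429500)/(4 + 9025))*(-412) = -459 + (8*(-3431021)/9029)*(-412) = -459 + (8*(1/9029)*(-3431021))*(-412) = -459 - 27448168/9029*(-412) = -459 + 11308645216/9029 = 11304500905/9029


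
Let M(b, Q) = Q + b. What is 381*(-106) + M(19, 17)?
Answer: -40350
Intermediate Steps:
381*(-106) + M(19, 17) = 381*(-106) + (17 + 19) = -40386 + 36 = -40350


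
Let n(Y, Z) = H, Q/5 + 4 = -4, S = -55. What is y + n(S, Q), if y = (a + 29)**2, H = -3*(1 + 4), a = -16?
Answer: 154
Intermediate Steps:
Q = -40 (Q = -20 + 5*(-4) = -20 - 20 = -40)
H = -15 (H = -3*5 = -15)
n(Y, Z) = -15
y = 169 (y = (-16 + 29)**2 = 13**2 = 169)
y + n(S, Q) = 169 - 15 = 154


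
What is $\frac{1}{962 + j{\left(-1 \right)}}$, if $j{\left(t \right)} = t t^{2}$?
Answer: $\frac{1}{961} \approx 0.0010406$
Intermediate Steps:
$j{\left(t \right)} = t^{3}$
$\frac{1}{962 + j{\left(-1 \right)}} = \frac{1}{962 + \left(-1\right)^{3}} = \frac{1}{962 - 1} = \frac{1}{961}$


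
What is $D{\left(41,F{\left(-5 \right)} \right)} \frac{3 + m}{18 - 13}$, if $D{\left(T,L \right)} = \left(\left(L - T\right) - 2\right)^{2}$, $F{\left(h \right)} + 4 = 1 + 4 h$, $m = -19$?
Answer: $- \frac{69696}{5} \approx -13939.0$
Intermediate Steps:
$F{\left(h \right)} = -3 + 4 h$ ($F{\left(h \right)} = -4 + \left(1 + 4 h\right) = -3 + 4 h$)
$D{\left(T,L \right)} = \left(-2 + L - T\right)^{2}$
$D{\left(41,F{\left(-5 \right)} \right)} \frac{3 + m}{18 - 13} = \left(2 + 41 - \left(-3 + 4 \left(-5\right)\right)\right)^{2} \frac{3 - 19}{18 - 13} = \left(2 + 41 - \left(-3 - 20\right)\right)^{2} \left(- \frac{16}{5}\right) = \left(2 + 41 - -23\right)^{2} \left(\left(-16\right) \frac{1}{5}\right) = \left(2 + 41 + 23\right)^{2} \left(- \frac{16}{5}\right) = 66^{2} \left(- \frac{16}{5}\right) = 4356 \left(- \frac{16}{5}\right) = - \frac{69696}{5}$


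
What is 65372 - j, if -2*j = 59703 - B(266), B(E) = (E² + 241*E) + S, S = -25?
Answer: 27805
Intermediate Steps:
B(E) = -25 + E² + 241*E (B(E) = (E² + 241*E) - 25 = -25 + E² + 241*E)
j = 37567 (j = -(59703 - (-25 + 266² + 241*266))/2 = -(59703 - (-25 + 70756 + 64106))/2 = -(59703 - 1*134837)/2 = -(59703 - 134837)/2 = -½*(-75134) = 37567)
65372 - j = 65372 - 1*37567 = 65372 - 37567 = 27805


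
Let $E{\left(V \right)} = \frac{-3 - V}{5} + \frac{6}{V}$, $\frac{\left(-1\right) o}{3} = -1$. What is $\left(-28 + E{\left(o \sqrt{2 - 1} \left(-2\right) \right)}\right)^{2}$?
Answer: $\frac{20164}{25} \approx 806.56$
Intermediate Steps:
$o = 3$ ($o = \left(-3\right) \left(-1\right) = 3$)
$E{\left(V \right)} = - \frac{3}{5} + \frac{6}{V} - \frac{V}{5}$ ($E{\left(V \right)} = \left(-3 - V\right) \frac{1}{5} + \frac{6}{V} = \left(- \frac{3}{5} - \frac{V}{5}\right) + \frac{6}{V} = - \frac{3}{5} + \frac{6}{V} - \frac{V}{5}$)
$\left(-28 + E{\left(o \sqrt{2 - 1} \left(-2\right) \right)}\right)^{2} = \left(-28 + \frac{30 - 3 \sqrt{2 - 1} \left(-2\right) \left(3 + 3 \sqrt{2 - 1} \left(-2\right)\right)}{5 \cdot 3 \sqrt{2 - 1} \left(-2\right)}\right)^{2} = \left(-28 + \frac{30 - 3 \sqrt{1} \left(-2\right) \left(3 + 3 \sqrt{1} \left(-2\right)\right)}{5 \cdot 3 \sqrt{1} \left(-2\right)}\right)^{2} = \left(-28 + \frac{30 - 3 \cdot 1 \left(-2\right) \left(3 + 3 \cdot 1 \left(-2\right)\right)}{5 \cdot 3 \cdot 1 \left(-2\right)}\right)^{2} = \left(-28 + \frac{30 - 3 \left(-2\right) \left(3 + 3 \left(-2\right)\right)}{5 \cdot 3 \left(-2\right)}\right)^{2} = \left(-28 + \frac{30 - - 6 \left(3 - 6\right)}{5 \left(-6\right)}\right)^{2} = \left(-28 + \frac{1}{5} \left(- \frac{1}{6}\right) \left(30 - \left(-6\right) \left(-3\right)\right)\right)^{2} = \left(-28 + \frac{1}{5} \left(- \frac{1}{6}\right) \left(30 - 18\right)\right)^{2} = \left(-28 + \frac{1}{5} \left(- \frac{1}{6}\right) 12\right)^{2} = \left(-28 - \frac{2}{5}\right)^{2} = \left(- \frac{142}{5}\right)^{2} = \frac{20164}{25}$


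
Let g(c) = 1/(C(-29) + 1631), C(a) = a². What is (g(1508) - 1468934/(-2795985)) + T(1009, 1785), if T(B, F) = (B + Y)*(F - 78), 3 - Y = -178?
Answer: 4679965416414811/2303891640 ≈ 2.0313e+6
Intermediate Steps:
Y = 181 (Y = 3 - 1*(-178) = 3 + 178 = 181)
T(B, F) = (-78 + F)*(181 + B) (T(B, F) = (B + 181)*(F - 78) = (181 + B)*(-78 + F) = (-78 + F)*(181 + B))
g(c) = 1/2472 (g(c) = 1/((-29)² + 1631) = 1/(841 + 1631) = 1/2472)
(g(1508) - 1468934/(-2795985)) + T(1009, 1785) = (1/2472 - 1468934/(-2795985)) + (-14118 - 78*1009 + 181*1785 + 1009*1785) = (1/2472 - 1468934*(-1/2795985)) + (-14118 - 78702 + 323085 + 1801065) = (1/2472 + 1468934/2795985) + 2031330 = 1211333611/2303891640 + 2031330 = 4679965416414811/2303891640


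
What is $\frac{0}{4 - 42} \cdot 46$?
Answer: $0$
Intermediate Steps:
$\frac{0}{4 - 42} \cdot 46 = \frac{0}{-38} \cdot 46 = 0 \left(- \frac{1}{38}\right) 46 = 0 \cdot 46 = 0$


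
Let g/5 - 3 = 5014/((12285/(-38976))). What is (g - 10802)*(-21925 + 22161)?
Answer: -2494062868/117 ≈ -2.1317e+7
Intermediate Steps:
g = -9304229/117 (g = 15 + 5*(5014/((12285/(-38976)))) = 15 + 5*(5014/((12285*(-1/38976)))) = 15 + 5*(5014/(-585/1856)) = 15 + 5*(5014*(-1856/585)) = 15 + 5*(-9305984/585) = 15 - 9305984/117 = -9304229/117 ≈ -79523.)
(g - 10802)*(-21925 + 22161) = (-9304229/117 - 10802)*(-21925 + 22161) = -10568063/117*236 = -2494062868/117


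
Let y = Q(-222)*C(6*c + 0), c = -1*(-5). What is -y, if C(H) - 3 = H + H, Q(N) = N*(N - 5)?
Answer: -3174822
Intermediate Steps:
c = 5
Q(N) = N*(-5 + N)
C(H) = 3 + 2*H (C(H) = 3 + (H + H) = 3 + 2*H)
y = 3174822 (y = (-222*(-5 - 222))*(3 + 2*(6*5 + 0)) = (-222*(-227))*(3 + 2*(30 + 0)) = 50394*(3 + 2*30) = 50394*(3 + 60) = 50394*63 = 3174822)
-y = -1*3174822 = -3174822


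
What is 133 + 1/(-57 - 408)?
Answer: 61844/465 ≈ 133.00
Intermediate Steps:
133 + 1/(-57 - 408) = 133 + 1/(-465) = 133 - 1/465 = 61844/465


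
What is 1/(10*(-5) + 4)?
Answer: -1/46 ≈ -0.021739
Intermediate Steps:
1/(10*(-5) + 4) = 1/(-50 + 4) = 1/(-46) = -1/46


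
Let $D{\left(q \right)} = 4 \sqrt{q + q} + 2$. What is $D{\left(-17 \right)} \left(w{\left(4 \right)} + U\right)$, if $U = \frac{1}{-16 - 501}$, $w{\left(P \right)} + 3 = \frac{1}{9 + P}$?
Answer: $- \frac{39318}{6721} - \frac{78636 i \sqrt{34}}{6721} \approx -5.85 - 68.222 i$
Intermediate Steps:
$w{\left(P \right)} = -3 + \frac{1}{9 + P}$
$U = - \frac{1}{517}$ ($U = \frac{1}{-517} = - \frac{1}{517} \approx -0.0019342$)
$D{\left(q \right)} = 2 + 4 \sqrt{2} \sqrt{q}$ ($D{\left(q \right)} = 4 \sqrt{2 q} + 2 = 4 \sqrt{2} \sqrt{q} + 2 = 2 + 4 \sqrt{2} \sqrt{q}$)
$D{\left(-17 \right)} \left(w{\left(4 \right)} + U\right) = \left(2 + 4 \sqrt{2} \sqrt{-17}\right) \left(\frac{-26 - 12}{9 + 4} - \frac{1}{517}\right) = \left(2 + 4 \sqrt{2} i \sqrt{17}\right) \left(\frac{-26 - 12}{13} - \frac{1}{517}\right) = \left(2 + 4 i \sqrt{34}\right) \left(\frac{1}{13} \left(-38\right) - \frac{1}{517}\right) = \left(2 + 4 i \sqrt{34}\right) \left(- \frac{38}{13} - \frac{1}{517}\right) = \left(2 + 4 i \sqrt{34}\right) \left(- \frac{19659}{6721}\right) = - \frac{39318}{6721} - \frac{78636 i \sqrt{34}}{6721}$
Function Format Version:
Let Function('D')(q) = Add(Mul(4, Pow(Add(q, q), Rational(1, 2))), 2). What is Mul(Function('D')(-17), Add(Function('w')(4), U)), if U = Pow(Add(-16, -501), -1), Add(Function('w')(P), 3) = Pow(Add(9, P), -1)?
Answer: Add(Rational(-39318, 6721), Mul(Rational(-78636, 6721), I, Pow(34, Rational(1, 2)))) ≈ Add(-5.8500, Mul(-68.222, I))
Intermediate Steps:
Function('w')(P) = Add(-3, Pow(Add(9, P), -1))
U = Rational(-1, 517) (U = Pow(-517, -1) = Rational(-1, 517) ≈ -0.0019342)
Function('D')(q) = Add(2, Mul(4, Pow(2, Rational(1, 2)), Pow(q, Rational(1, 2)))) (Function('D')(q) = Add(Mul(4, Pow(Mul(2, q), Rational(1, 2))), 2) = Add(Mul(4, Mul(Pow(2, Rational(1, 2)), Pow(q, Rational(1, 2)))), 2) = Add(Mul(4, Pow(2, Rational(1, 2)), Pow(q, Rational(1, 2))), 2) = Add(2, Mul(4, Pow(2, Rational(1, 2)), Pow(q, Rational(1, 2)))))
Mul(Function('D')(-17), Add(Function('w')(4), U)) = Mul(Add(2, Mul(4, Pow(2, Rational(1, 2)), Pow(-17, Rational(1, 2)))), Add(Mul(Pow(Add(9, 4), -1), Add(-26, Mul(-3, 4))), Rational(-1, 517))) = Mul(Add(2, Mul(4, Pow(2, Rational(1, 2)), Mul(I, Pow(17, Rational(1, 2))))), Add(Mul(Pow(13, -1), Add(-26, -12)), Rational(-1, 517))) = Mul(Add(2, Mul(4, I, Pow(34, Rational(1, 2)))), Add(Mul(Rational(1, 13), -38), Rational(-1, 517))) = Mul(Add(2, Mul(4, I, Pow(34, Rational(1, 2)))), Add(Rational(-38, 13), Rational(-1, 517))) = Mul(Add(2, Mul(4, I, Pow(34, Rational(1, 2)))), Rational(-19659, 6721)) = Add(Rational(-39318, 6721), Mul(Rational(-78636, 6721), I, Pow(34, Rational(1, 2))))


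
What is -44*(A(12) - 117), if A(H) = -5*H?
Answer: 7788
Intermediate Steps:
-44*(A(12) - 117) = -44*(-5*12 - 117) = -44*(-60 - 117) = -44*(-177) = 7788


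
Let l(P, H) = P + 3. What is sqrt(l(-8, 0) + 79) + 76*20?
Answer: 1520 + sqrt(74) ≈ 1528.6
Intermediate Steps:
l(P, H) = 3 + P
sqrt(l(-8, 0) + 79) + 76*20 = sqrt((3 - 8) + 79) + 76*20 = sqrt(-5 + 79) + 1520 = sqrt(74) + 1520 = 1520 + sqrt(74)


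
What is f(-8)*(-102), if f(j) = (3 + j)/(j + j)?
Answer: -255/8 ≈ -31.875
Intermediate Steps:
f(j) = (3 + j)/(2*j) (f(j) = (3 + j)/((2*j)) = (3 + j)*(1/(2*j)) = (3 + j)/(2*j))
f(-8)*(-102) = ((½)*(3 - 8)/(-8))*(-102) = ((½)*(-⅛)*(-5))*(-102) = (5/16)*(-102) = -255/8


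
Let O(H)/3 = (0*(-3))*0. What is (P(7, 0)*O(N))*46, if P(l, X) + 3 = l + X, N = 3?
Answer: 0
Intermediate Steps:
P(l, X) = -3 + X + l (P(l, X) = -3 + (l + X) = -3 + (X + l) = -3 + X + l)
O(H) = 0 (O(H) = 3*((0*(-3))*0) = 3*(0*0) = 3*0 = 0)
(P(7, 0)*O(N))*46 = ((-3 + 0 + 7)*0)*46 = (4*0)*46 = 0*46 = 0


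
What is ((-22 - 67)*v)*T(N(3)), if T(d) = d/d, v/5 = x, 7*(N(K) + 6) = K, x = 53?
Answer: -23585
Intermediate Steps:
N(K) = -6 + K/7
v = 265 (v = 5*53 = 265)
T(d) = 1
((-22 - 67)*v)*T(N(3)) = ((-22 - 67)*265)*1 = -89*265*1 = -23585*1 = -23585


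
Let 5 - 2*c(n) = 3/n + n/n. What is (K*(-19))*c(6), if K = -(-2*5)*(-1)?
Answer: 665/2 ≈ 332.50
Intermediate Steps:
c(n) = 2 - 3/(2*n) (c(n) = 5/2 - (3/n + n/n)/2 = 5/2 - (3/n + 1)/2 = 5/2 - (1 + 3/n)/2 = 5/2 + (-1/2 - 3/(2*n)) = 2 - 3/(2*n))
K = -10 (K = -(-10)*(-1) = -1*10 = -10)
(K*(-19))*c(6) = (-10*(-19))*(2 - 3/2/6) = 190*(2 - 3/2*1/6) = 190*(2 - 1/4) = 190*(7/4) = 665/2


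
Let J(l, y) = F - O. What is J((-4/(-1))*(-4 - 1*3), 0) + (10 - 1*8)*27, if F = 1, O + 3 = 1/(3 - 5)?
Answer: 117/2 ≈ 58.500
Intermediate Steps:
O = -7/2 (O = -3 + 1/(3 - 5) = -3 + 1/(-2) = -3 - ½ = -7/2 ≈ -3.5000)
J(l, y) = 9/2 (J(l, y) = 1 - 1*(-7/2) = 1 + 7/2 = 9/2)
J((-4/(-1))*(-4 - 1*3), 0) + (10 - 1*8)*27 = 9/2 + (10 - 1*8)*27 = 9/2 + (10 - 8)*27 = 9/2 + 2*27 = 9/2 + 54 = 117/2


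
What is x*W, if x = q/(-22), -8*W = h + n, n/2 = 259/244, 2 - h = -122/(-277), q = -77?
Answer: -871129/540704 ≈ -1.6111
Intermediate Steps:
h = 432/277 (h = 2 - (-122)/(-277) = 2 - (-122)*(-1)/277 = 2 - 1*122/277 = 2 - 122/277 = 432/277 ≈ 1.5596)
n = 259/122 (n = 2*(259/244) = 259/122 ≈ 2.1230)
W = -124447/270352 (W = -(432/277 + 259/122)/8 = -⅛*124447/33794 = -124447/270352 ≈ -0.46031)
x = 7/2 (x = -77/(-22) = -77*(-1/22) = 7/2 ≈ 3.5000)
x*W = (7/2)*(-124447/270352) = -871129/540704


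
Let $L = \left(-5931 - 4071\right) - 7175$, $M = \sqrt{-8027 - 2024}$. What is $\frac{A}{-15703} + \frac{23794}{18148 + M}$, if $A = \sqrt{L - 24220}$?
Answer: $\frac{431813512}{329359955} - \frac{547262 i \sqrt{19}}{329359955} - \frac{i \sqrt{41397}}{15703} \approx 1.3111 - 0.0202 i$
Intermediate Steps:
$M = 23 i \sqrt{19}$ ($M = \sqrt{-10051} = 23 i \sqrt{19} \approx 100.25 i$)
$L = -17177$ ($L = -10002 - 7175 = -17177$)
$A = i \sqrt{41397}$ ($A = \sqrt{-17177 - 24220} = \sqrt{-41397} = i \sqrt{41397} \approx 203.46 i$)
$\frac{A}{-15703} + \frac{23794}{18148 + M} = \frac{i \sqrt{41397}}{-15703} + \frac{23794}{18148 + 23 i \sqrt{19}} = i \sqrt{41397} \left(- \frac{1}{15703}\right) + \frac{23794}{18148 + 23 i \sqrt{19}} = - \frac{i \sqrt{41397}}{15703} + \frac{23794}{18148 + 23 i \sqrt{19}} = \frac{23794}{18148 + 23 i \sqrt{19}} - \frac{i \sqrt{41397}}{15703}$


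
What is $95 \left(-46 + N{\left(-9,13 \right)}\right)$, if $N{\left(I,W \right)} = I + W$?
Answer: $-3990$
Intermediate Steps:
$95 \left(-46 + N{\left(-9,13 \right)}\right) = 95 \left(-46 + \left(-9 + 13\right)\right) = 95 \left(-46 + 4\right) = 95 \left(-42\right) = -3990$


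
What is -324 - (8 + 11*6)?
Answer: -398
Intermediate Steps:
-324 - (8 + 11*6) = -324 - (8 + 66) = -324 - 1*74 = -324 - 74 = -398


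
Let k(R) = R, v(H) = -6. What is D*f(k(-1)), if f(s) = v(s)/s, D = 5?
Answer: 30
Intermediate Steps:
f(s) = -6/s
D*f(k(-1)) = 5*(-6/(-1)) = 5*(-6*(-1)) = 5*6 = 30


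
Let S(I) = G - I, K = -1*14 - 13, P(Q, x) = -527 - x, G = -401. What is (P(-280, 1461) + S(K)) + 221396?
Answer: 219034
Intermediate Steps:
K = -27 (K = -14 - 13 = -27)
S(I) = -401 - I
(P(-280, 1461) + S(K)) + 221396 = ((-527 - 1*1461) + (-401 - 1*(-27))) + 221396 = ((-527 - 1461) + (-401 + 27)) + 221396 = (-1988 - 374) + 221396 = -2362 + 221396 = 219034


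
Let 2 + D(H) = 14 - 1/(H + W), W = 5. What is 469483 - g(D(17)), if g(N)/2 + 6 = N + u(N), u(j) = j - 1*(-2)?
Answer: 5163875/11 ≈ 4.6944e+5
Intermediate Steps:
u(j) = 2 + j (u(j) = j + 2 = 2 + j)
D(H) = 12 - 1/(5 + H) (D(H) = -2 + (14 - 1/(H + 5)) = -2 + (14 - 1/(5 + H)) = 12 - 1/(5 + H))
g(N) = -8 + 4*N (g(N) = -12 + 2*(N + (2 + N)) = -12 + 2*(2 + 2*N) = -12 + (4 + 4*N) = -8 + 4*N)
469483 - g(D(17)) = 469483 - (-8 + 4*((59 + 12*17)/(5 + 17))) = 469483 - (-8 + 4*((59 + 204)/22)) = 469483 - (-8 + 4*((1/22)*263)) = 469483 - (-8 + 4*(263/22)) = 469483 - (-8 + 526/11) = 469483 - 1*438/11 = 469483 - 438/11 = 5163875/11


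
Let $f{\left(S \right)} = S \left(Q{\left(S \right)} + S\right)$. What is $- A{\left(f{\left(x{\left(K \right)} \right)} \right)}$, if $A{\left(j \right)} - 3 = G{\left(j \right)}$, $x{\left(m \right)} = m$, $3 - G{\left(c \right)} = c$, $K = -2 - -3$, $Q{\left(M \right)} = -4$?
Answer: $-9$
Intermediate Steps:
$K = 1$ ($K = -2 + 3 = 1$)
$G{\left(c \right)} = 3 - c$
$f{\left(S \right)} = S \left(-4 + S\right)$
$A{\left(j \right)} = 6 - j$ ($A{\left(j \right)} = 3 - \left(-3 + j\right) = 6 - j$)
$- A{\left(f{\left(x{\left(K \right)} \right)} \right)} = - (6 - 1 \left(-4 + 1\right)) = - (6 - 1 \left(-3\right)) = - (6 - -3) = - (6 + 3) = \left(-1\right) 9 = -9$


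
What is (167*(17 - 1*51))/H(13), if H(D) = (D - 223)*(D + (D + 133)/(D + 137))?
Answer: 14195/7336 ≈ 1.9350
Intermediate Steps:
H(D) = (-223 + D)*(D + (133 + D)/(137 + D))
(167*(17 - 1*51))/H(13) = (167*(17 - 1*51))/(((-29659 + 13³ - 30641*13 - 85*13²)/(137 + 13))) = (167*(17 - 51))/(((-29659 + 2197 - 398333 - 85*169)/150)) = (167*(-34))/(((-29659 + 2197 - 398333 - 14365)/150)) = -5678/((1/150)*(-440160)) = -5678/(-14672/5) = -5678*(-5/14672) = 14195/7336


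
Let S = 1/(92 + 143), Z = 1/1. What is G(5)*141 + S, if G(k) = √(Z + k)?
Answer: 1/235 + 141*√6 ≈ 345.38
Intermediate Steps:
Z = 1 (Z = 1*1 = 1)
S = 1/235 ≈ 0.0042553
G(k) = √(1 + k)
G(5)*141 + S = √(1 + 5)*141 + 1/235 = √6*141 + 1/235 = 141*√6 + 1/235 = 1/235 + 141*√6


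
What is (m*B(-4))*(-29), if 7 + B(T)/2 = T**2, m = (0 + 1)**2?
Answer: -522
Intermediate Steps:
m = 1 (m = 1**2 = 1)
B(T) = -14 + 2*T**2
(m*B(-4))*(-29) = (1*(-14 + 2*(-4)**2))*(-29) = (1*(-14 + 2*16))*(-29) = (1*(-14 + 32))*(-29) = (1*18)*(-29) = 18*(-29) = -522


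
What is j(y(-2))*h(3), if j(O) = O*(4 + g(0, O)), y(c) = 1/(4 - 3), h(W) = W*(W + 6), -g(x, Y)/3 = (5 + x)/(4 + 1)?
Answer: 27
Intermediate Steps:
g(x, Y) = -3 - 3*x/5 (g(x, Y) = -3*(5 + x)/(4 + 1) = -3*(5 + x)/5 = -3*(1 + x/5) = -3 - 3*x/5)
h(W) = W*(6 + W)
y(c) = 1 (y(c) = 1/1 = 1)
j(O) = O (j(O) = O*(4 + (-3 - ⅗*0)) = O*(4 + (-3 + 0)) = O*(4 - 3) = O*1 = O)
j(y(-2))*h(3) = 1*(3*(6 + 3)) = 1*(3*9) = 1*27 = 27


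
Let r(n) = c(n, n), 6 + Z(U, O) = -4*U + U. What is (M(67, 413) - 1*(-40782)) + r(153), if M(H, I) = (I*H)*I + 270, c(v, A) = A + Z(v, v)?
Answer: 11468863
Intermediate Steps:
Z(U, O) = -6 - 3*U (Z(U, O) = -6 + (-4*U + U) = -6 - 3*U)
c(v, A) = -6 + A - 3*v (c(v, A) = A + (-6 - 3*v) = -6 + A - 3*v)
r(n) = -6 - 2*n (r(n) = -6 + n - 3*n = -6 - 2*n)
M(H, I) = 270 + H*I² (M(H, I) = (H*I)*I + 270 = H*I² + 270 = 270 + H*I²)
(M(67, 413) - 1*(-40782)) + r(153) = ((270 + 67*413²) - 1*(-40782)) + (-6 - 2*153) = ((270 + 67*170569) + 40782) + (-6 - 306) = ((270 + 11428123) + 40782) - 312 = (11428393 + 40782) - 312 = 11469175 - 312 = 11468863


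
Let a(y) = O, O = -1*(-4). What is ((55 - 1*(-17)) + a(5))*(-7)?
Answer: -532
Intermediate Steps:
O = 4
a(y) = 4
((55 - 1*(-17)) + a(5))*(-7) = ((55 - 1*(-17)) + 4)*(-7) = ((55 + 17) + 4)*(-7) = (72 + 4)*(-7) = 76*(-7) = -532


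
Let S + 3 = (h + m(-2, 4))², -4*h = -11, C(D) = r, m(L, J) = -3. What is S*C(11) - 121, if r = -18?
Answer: -545/8 ≈ -68.125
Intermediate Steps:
C(D) = -18
h = 11/4 (h = -¼*(-11) = 11/4 ≈ 2.7500)
S = -47/16 (S = -3 + (11/4 - 3)² = -3 + (-¼)² = -3 + 1/16 = -47/16 ≈ -2.9375)
S*C(11) - 121 = -47/16*(-18) - 121 = 423/8 - 121 = -545/8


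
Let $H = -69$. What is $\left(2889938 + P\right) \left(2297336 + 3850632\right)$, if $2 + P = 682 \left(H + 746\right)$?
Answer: $20605836947200$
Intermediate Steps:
$P = 461712$ ($P = -2 + 682 \left(-69 + 746\right) = -2 + 682 \cdot 677 = -2 + 461714 = 461712$)
$\left(2889938 + P\right) \left(2297336 + 3850632\right) = \left(2889938 + 461712\right) \left(2297336 + 3850632\right) = 3351650 \cdot 6147968 = 20605836947200$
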